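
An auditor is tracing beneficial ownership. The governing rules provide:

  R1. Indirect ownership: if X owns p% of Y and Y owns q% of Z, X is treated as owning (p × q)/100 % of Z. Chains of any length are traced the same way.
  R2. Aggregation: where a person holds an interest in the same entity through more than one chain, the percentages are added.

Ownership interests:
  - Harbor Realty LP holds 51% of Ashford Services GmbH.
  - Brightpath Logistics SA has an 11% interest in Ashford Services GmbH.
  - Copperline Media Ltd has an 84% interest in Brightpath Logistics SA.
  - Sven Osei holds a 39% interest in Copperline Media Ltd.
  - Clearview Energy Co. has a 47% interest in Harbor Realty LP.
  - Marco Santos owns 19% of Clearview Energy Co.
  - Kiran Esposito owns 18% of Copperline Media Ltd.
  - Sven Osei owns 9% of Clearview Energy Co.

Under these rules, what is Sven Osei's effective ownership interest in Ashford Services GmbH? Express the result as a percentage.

5.7609%

Chain via Clearview Energy Co. → Harbor Realty LP (R1): 9% × 47% × 51% = 2.1573% of Ashford Services GmbH.
Chain via Copperline Media Ltd → Brightpath Logistics SA (R1): 39% × 84% × 11% = 3.6036% of Ashford Services GmbH.
Aggregating (R2): 2.1573% + 3.6036% = 5.7609%.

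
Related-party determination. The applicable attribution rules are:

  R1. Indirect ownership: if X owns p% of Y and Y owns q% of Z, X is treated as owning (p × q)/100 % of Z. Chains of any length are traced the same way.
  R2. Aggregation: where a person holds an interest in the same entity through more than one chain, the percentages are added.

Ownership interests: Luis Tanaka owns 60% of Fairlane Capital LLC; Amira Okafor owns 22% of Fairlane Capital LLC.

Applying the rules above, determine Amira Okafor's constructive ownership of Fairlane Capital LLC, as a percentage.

Direct interest in Fairlane Capital LLC: 22%.

22%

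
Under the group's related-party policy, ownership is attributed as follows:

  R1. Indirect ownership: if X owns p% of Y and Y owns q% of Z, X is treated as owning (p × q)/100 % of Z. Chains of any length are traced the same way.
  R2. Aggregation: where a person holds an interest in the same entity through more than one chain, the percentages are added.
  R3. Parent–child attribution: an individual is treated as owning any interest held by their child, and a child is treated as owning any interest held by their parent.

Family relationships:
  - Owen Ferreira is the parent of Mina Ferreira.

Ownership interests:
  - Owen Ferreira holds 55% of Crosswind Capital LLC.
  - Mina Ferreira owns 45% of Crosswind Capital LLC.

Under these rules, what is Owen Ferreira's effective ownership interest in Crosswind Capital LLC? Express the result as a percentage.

100%

By parent–child attribution (R3), Owen Ferreira is treated as also owning Mina Ferreira's interest in Crosswind Capital LLC, giving 55% + 45% = 100%.
Direct interest in Crosswind Capital LLC: 100%.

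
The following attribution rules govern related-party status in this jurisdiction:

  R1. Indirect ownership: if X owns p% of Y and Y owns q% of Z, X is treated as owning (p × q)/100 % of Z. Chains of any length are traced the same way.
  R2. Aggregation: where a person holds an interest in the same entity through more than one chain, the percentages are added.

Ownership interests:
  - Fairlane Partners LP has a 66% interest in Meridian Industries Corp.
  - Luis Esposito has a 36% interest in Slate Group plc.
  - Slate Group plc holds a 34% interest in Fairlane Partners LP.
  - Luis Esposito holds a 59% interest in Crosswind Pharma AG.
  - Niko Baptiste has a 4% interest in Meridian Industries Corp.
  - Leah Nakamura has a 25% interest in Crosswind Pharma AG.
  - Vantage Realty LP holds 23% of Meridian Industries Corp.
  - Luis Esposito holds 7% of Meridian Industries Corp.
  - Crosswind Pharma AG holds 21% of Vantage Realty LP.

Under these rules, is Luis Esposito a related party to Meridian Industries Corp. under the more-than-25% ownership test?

No

Chain via Slate Group plc → Fairlane Partners LP (R1): 36% × 34% × 66% = 8.0784% of Meridian Industries Corp.
Chain via Crosswind Pharma AG → Vantage Realty LP (R1): 59% × 21% × 23% = 2.8497% of Meridian Industries Corp.
Direct interest in Meridian Industries Corp: 7%.
Aggregating (R2): 8.0784% + 2.8497% + 7% = 17.9281%.
17.9281% does not exceed the 25% threshold, so Luis is not a related party to Meridian Industries Corp.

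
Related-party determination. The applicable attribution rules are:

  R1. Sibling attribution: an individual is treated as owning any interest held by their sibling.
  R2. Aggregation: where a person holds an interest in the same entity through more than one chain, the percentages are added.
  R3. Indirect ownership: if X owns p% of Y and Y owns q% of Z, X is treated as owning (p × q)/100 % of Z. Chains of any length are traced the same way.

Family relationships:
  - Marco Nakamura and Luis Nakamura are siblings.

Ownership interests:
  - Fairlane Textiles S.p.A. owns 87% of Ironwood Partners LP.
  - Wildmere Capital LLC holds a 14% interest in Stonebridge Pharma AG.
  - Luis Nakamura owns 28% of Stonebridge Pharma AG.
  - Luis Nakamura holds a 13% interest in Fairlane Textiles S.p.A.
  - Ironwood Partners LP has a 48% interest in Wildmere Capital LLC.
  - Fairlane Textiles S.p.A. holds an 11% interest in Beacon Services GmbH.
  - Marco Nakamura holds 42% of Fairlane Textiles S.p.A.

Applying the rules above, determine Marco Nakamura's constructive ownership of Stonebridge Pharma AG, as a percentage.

31.21552%

By sibling attribution (R1), Marco Nakamura is treated as also owning Luis Nakamura's interest in Fairlane Textiles S.p.A, giving 42% + 13% = 55%.
By sibling attribution (R1), Marco Nakamura is treated as owning Luis Nakamura's 28% interest in Stonebridge Pharma AG.
Chain via Fairlane Textiles S.p.A. → Ironwood Partners LP → Wildmere Capital LLC (R3): 55% × 87% × 48% × 14% = 3.21552% of Stonebridge Pharma AG.
Direct interest in Stonebridge Pharma AG: 28%.
Aggregating (R2): 3.21552% + 28% = 31.21552%.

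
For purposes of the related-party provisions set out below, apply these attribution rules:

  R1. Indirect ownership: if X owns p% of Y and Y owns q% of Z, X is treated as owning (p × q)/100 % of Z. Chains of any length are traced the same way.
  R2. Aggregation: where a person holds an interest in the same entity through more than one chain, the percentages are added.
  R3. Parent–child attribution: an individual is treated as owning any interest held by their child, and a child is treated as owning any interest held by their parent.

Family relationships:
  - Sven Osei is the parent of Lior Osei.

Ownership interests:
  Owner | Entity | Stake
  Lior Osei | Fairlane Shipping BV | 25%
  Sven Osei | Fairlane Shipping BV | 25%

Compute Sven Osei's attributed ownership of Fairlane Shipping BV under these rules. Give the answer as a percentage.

50%

By parent–child attribution (R3), Sven Osei is treated as also owning Lior Osei's interest in Fairlane Shipping BV, giving 25% + 25% = 50%.
Direct interest in Fairlane Shipping BV: 50%.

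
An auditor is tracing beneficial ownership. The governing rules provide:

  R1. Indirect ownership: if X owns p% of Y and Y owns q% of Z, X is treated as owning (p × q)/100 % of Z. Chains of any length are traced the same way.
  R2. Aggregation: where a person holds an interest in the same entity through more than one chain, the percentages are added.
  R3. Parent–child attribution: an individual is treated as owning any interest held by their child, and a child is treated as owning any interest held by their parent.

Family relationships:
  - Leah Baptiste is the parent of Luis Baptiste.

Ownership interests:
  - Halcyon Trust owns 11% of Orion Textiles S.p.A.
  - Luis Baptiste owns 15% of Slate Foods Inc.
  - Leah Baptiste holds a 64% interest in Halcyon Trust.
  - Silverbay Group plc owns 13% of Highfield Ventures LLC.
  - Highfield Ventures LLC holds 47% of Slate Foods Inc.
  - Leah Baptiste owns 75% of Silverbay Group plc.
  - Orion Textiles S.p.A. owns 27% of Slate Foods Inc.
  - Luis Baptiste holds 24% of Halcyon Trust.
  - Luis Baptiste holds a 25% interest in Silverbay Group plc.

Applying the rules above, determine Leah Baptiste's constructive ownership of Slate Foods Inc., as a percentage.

23.7236%

By parent–child attribution (R3), Leah Baptiste is treated as also owning Luis Baptiste's interest in Silverbay Group plc, giving 75% + 25% = 100%.
By parent–child attribution (R3), Leah Baptiste is treated as also owning Luis Baptiste's interest in Halcyon Trust, giving 64% + 24% = 88%.
By parent–child attribution (R3), Leah Baptiste is treated as owning Luis Baptiste's 15% interest in Slate Foods Inc.
Chain via Silverbay Group plc → Highfield Ventures LLC (R1): 100% × 13% × 47% = 6.11% of Slate Foods Inc.
Chain via Halcyon Trust → Orion Textiles S.p.A. (R1): 88% × 11% × 27% = 2.6136% of Slate Foods Inc.
Direct interest in Slate Foods Inc: 15%.
Aggregating (R2): 6.11% + 2.6136% + 15% = 23.7236%.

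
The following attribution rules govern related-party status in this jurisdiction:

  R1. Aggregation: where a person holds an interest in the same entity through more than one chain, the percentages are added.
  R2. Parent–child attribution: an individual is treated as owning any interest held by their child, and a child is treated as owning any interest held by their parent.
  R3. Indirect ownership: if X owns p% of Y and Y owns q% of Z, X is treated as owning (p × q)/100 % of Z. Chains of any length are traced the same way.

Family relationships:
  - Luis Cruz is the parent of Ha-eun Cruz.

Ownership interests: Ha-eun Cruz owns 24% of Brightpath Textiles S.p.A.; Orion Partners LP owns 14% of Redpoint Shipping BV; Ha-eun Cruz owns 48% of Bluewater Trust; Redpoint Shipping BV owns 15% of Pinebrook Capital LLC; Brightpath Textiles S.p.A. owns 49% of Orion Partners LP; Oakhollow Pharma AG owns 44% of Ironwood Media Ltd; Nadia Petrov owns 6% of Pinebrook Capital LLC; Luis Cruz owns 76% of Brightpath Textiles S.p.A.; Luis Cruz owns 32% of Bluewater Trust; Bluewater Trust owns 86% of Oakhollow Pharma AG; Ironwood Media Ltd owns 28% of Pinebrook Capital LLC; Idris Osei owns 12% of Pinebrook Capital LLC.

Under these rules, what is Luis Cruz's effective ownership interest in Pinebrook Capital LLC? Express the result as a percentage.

By parent–child attribution (R2), Luis Cruz is treated as also owning Ha-eun Cruz's interest in Brightpath Textiles S.p.A, giving 76% + 24% = 100%.
By parent–child attribution (R2), Luis Cruz is treated as also owning Ha-eun Cruz's interest in Bluewater Trust, giving 32% + 48% = 80%.
Chain via Brightpath Textiles S.p.A. → Orion Partners LP → Redpoint Shipping BV (R3): 100% × 49% × 14% × 15% = 1.029% of Pinebrook Capital LLC.
Chain via Bluewater Trust → Oakhollow Pharma AG → Ironwood Media Ltd (R3): 80% × 86% × 44% × 28% = 8.47616% of Pinebrook Capital LLC.
Aggregating (R1): 1.029% + 8.47616% = 9.50516%.

9.50516%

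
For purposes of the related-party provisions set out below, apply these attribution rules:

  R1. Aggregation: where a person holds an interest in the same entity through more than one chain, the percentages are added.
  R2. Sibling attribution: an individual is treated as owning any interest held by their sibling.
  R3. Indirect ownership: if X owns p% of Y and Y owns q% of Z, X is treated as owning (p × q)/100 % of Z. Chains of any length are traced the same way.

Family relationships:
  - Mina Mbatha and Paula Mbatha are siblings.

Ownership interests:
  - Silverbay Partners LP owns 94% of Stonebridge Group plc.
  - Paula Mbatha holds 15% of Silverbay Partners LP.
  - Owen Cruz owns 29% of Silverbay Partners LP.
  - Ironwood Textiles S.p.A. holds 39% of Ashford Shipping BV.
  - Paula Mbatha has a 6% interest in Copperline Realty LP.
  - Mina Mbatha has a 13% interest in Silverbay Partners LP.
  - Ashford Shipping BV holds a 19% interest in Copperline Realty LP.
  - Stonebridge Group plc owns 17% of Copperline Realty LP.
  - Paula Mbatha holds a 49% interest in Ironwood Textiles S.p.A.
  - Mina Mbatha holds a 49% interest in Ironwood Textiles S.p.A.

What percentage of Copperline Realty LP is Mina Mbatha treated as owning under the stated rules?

17.7362%

By sibling attribution (R2), Mina Mbatha is treated as also owning Paula Mbatha's interest in Silverbay Partners LP, giving 13% + 15% = 28%.
By sibling attribution (R2), Mina Mbatha is treated as also owning Paula Mbatha's interest in Ironwood Textiles S.p.A, giving 49% + 49% = 98%.
By sibling attribution (R2), Mina Mbatha is treated as owning Paula Mbatha's 6% interest in Copperline Realty LP.
Chain via Silverbay Partners LP → Stonebridge Group plc (R3): 28% × 94% × 17% = 4.4744% of Copperline Realty LP.
Chain via Ironwood Textiles S.p.A. → Ashford Shipping BV (R3): 98% × 39% × 19% = 7.2618% of Copperline Realty LP.
Direct interest in Copperline Realty LP: 6%.
Aggregating (R1): 4.4744% + 7.2618% + 6% = 17.7362%.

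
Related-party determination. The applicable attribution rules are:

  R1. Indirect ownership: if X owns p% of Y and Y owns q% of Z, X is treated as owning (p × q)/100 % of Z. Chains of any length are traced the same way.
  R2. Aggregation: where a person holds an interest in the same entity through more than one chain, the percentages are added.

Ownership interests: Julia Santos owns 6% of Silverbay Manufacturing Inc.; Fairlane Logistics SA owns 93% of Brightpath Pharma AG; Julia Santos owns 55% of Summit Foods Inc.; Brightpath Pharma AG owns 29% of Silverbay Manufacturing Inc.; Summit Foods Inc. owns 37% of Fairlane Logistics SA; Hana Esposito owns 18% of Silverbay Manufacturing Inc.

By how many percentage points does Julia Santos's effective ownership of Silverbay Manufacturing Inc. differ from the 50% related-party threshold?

38.511605

Chain via Summit Foods Inc. → Fairlane Logistics SA → Brightpath Pharma AG (R1): 55% × 37% × 93% × 29% = 5.488395% of Silverbay Manufacturing Inc.
Direct interest in Silverbay Manufacturing Inc: 6%.
Aggregating (R2): 5.488395% + 6% = 11.488395%.
11.488395% falls short of the 50% threshold by 38.511605 percentage points.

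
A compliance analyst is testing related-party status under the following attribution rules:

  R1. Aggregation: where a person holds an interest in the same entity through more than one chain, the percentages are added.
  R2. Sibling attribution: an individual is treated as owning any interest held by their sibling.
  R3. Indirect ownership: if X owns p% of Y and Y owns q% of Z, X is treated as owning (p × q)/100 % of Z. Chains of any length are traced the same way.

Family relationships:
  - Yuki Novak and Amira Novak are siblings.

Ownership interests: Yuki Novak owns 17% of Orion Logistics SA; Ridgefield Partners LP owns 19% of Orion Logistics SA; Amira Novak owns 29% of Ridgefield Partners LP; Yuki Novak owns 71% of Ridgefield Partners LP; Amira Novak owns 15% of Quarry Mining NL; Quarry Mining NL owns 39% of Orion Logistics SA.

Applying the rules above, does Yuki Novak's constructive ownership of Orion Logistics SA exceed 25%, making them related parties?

Yes

By sibling attribution (R2), Yuki Novak is treated as also owning Amira Novak's interest in Ridgefield Partners LP, giving 71% + 29% = 100%.
By sibling attribution (R2), Yuki Novak is treated as owning Amira Novak's 15% interest in Quarry Mining NL.
Chain via Ridgefield Partners LP (R3): 100% × 19% = 19% of Orion Logistics SA.
Direct interest in Orion Logistics SA: 17%.
Chain via Quarry Mining NL (R3): 15% × 39% = 5.85% of Orion Logistics SA.
Aggregating (R1): 19% + 17% + 5.85% = 41.85%.
41.85% exceeds the 25% threshold, so Yuki is a related party to Orion Logistics SA.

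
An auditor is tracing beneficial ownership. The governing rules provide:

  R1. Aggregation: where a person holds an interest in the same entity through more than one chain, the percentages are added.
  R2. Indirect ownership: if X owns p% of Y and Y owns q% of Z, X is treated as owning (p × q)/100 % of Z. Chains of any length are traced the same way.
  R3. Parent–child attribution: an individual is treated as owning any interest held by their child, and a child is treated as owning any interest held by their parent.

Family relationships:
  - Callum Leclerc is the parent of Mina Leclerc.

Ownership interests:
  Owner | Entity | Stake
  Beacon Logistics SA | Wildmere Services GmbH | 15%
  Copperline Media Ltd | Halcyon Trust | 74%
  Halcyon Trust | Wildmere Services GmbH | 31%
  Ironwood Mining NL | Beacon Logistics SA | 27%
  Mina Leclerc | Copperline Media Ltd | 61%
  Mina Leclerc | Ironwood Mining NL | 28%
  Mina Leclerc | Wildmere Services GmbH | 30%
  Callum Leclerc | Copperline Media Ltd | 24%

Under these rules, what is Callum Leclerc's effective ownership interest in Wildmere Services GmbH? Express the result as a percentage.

50.633%

By parent–child attribution (R3), Callum Leclerc is treated as also owning Mina Leclerc's interest in Copperline Media Ltd, giving 24% + 61% = 85%.
By parent–child attribution (R3), Callum Leclerc is treated as owning Mina Leclerc's 28% interest in Ironwood Mining NL.
By parent–child attribution (R3), Callum Leclerc is treated as owning Mina Leclerc's 30% interest in Wildmere Services GmbH.
Chain via Copperline Media Ltd → Halcyon Trust (R2): 85% × 74% × 31% = 19.499% of Wildmere Services GmbH.
Chain via Ironwood Mining NL → Beacon Logistics SA (R2): 28% × 27% × 15% = 1.134% of Wildmere Services GmbH.
Direct interest in Wildmere Services GmbH: 30%.
Aggregating (R1): 19.499% + 1.134% + 30% = 50.633%.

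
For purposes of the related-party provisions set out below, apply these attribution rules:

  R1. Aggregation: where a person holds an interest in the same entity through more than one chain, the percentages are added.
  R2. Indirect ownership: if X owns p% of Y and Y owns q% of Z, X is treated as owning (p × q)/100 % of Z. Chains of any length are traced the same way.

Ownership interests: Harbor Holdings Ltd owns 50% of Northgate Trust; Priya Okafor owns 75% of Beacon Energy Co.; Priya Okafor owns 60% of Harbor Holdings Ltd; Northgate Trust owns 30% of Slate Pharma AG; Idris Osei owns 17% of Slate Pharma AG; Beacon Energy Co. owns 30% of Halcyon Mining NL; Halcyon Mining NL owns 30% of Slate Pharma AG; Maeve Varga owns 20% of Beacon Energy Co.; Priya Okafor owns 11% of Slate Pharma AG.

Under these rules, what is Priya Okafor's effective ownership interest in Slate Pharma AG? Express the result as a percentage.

Chain via Beacon Energy Co. → Halcyon Mining NL (R2): 75% × 30% × 30% = 6.75% of Slate Pharma AG.
Chain via Harbor Holdings Ltd → Northgate Trust (R2): 60% × 50% × 30% = 9% of Slate Pharma AG.
Direct interest in Slate Pharma AG: 11%.
Aggregating (R1): 6.75% + 9% + 11% = 26.75%.

26.75%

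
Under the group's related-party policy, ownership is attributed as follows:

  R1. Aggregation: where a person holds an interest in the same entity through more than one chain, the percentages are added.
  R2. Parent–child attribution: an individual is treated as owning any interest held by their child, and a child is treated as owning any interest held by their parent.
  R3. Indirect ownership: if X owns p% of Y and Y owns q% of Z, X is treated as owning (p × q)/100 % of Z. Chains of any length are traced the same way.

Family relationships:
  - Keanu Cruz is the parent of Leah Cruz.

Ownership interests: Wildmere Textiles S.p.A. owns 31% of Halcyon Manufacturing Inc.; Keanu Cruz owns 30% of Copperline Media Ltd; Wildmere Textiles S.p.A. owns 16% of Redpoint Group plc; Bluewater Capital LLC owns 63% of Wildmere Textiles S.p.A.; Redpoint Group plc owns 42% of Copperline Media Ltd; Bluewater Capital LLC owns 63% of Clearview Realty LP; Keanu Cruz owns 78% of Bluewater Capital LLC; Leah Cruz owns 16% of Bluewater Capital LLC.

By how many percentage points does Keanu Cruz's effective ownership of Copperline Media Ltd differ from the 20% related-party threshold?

13.979584

By parent–child attribution (R2), Keanu Cruz is treated as also owning Leah Cruz's interest in Bluewater Capital LLC, giving 78% + 16% = 94%.
Chain via Bluewater Capital LLC → Wildmere Textiles S.p.A. → Redpoint Group plc (R3): 94% × 63% × 16% × 42% = 3.979584% of Copperline Media Ltd.
Direct interest in Copperline Media Ltd: 30%.
Aggregating (R1): 3.979584% + 30% = 33.979584%.
33.979584% exceeds the 20% threshold by 13.979584 percentage points.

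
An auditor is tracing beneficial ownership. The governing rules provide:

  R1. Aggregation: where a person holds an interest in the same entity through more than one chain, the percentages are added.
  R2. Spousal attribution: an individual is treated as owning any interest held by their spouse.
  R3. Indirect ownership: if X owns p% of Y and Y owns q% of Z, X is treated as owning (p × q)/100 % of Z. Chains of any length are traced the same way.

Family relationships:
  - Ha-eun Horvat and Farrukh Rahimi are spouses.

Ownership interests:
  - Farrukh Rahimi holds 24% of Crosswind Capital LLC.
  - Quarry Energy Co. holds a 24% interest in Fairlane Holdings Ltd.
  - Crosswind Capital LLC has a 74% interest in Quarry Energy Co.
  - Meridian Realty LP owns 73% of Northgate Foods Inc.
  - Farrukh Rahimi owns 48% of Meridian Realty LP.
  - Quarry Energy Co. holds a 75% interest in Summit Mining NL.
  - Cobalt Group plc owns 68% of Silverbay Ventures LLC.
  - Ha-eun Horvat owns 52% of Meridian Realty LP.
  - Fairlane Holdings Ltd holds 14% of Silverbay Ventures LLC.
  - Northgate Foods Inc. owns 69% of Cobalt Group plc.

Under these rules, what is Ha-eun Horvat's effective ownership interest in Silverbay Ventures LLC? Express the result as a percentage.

By spousal attribution (R2), Ha-eun Horvat is treated as also owning Farrukh Rahimi's interest in Meridian Realty LP, giving 52% + 48% = 100%.
By spousal attribution (R2), Ha-eun Horvat is treated as owning Farrukh Rahimi's 24% interest in Crosswind Capital LLC.
Chain via Meridian Realty LP → Northgate Foods Inc. → Cobalt Group plc (R3): 100% × 73% × 69% × 68% = 34.2516% of Silverbay Ventures LLC.
Chain via Crosswind Capital LLC → Quarry Energy Co. → Fairlane Holdings Ltd (R3): 24% × 74% × 24% × 14% = 0.596736% of Silverbay Ventures LLC.
Aggregating (R1): 34.2516% + 0.596736% = 34.848336%.

34.848336%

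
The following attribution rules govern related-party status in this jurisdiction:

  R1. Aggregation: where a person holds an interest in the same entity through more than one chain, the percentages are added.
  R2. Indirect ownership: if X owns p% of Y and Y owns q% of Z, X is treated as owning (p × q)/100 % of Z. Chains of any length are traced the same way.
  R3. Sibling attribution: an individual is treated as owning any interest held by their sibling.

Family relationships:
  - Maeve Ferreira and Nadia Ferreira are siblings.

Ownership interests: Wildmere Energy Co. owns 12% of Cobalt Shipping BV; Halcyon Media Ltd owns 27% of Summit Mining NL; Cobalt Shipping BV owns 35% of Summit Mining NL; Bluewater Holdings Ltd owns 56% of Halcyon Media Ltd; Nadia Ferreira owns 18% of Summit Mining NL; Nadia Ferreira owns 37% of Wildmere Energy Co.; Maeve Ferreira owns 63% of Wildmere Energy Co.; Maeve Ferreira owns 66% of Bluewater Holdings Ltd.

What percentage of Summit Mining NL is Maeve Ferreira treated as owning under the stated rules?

By sibling attribution (R3), Maeve Ferreira is treated as also owning Nadia Ferreira's interest in Wildmere Energy Co, giving 63% + 37% = 100%.
By sibling attribution (R3), Maeve Ferreira is treated as owning Nadia Ferreira's 18% interest in Summit Mining NL.
Chain via Wildmere Energy Co. → Cobalt Shipping BV (R2): 100% × 12% × 35% = 4.2% of Summit Mining NL.
Chain via Bluewater Holdings Ltd → Halcyon Media Ltd (R2): 66% × 56% × 27% = 9.9792% of Summit Mining NL.
Direct interest in Summit Mining NL: 18%.
Aggregating (R1): 4.2% + 9.9792% + 18% = 32.1792%.

32.1792%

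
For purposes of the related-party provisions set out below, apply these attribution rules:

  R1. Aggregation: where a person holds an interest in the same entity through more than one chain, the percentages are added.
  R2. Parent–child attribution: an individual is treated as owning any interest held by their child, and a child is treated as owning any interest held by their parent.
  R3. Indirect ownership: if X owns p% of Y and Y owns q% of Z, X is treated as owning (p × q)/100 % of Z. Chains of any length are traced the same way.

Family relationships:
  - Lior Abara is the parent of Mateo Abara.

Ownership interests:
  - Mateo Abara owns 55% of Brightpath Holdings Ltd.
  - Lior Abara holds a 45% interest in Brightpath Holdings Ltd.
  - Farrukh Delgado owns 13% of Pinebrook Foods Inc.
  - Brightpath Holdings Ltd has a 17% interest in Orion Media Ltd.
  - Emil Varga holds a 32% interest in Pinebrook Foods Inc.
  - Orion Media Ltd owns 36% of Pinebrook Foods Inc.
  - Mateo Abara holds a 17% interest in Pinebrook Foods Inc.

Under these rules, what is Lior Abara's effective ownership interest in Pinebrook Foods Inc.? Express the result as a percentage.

23.12%

By parent–child attribution (R2), Lior Abara is treated as also owning Mateo Abara's interest in Brightpath Holdings Ltd, giving 45% + 55% = 100%.
By parent–child attribution (R2), Lior Abara is treated as owning Mateo Abara's 17% interest in Pinebrook Foods Inc.
Chain via Brightpath Holdings Ltd → Orion Media Ltd (R3): 100% × 17% × 36% = 6.12% of Pinebrook Foods Inc.
Direct interest in Pinebrook Foods Inc: 17%.
Aggregating (R1): 6.12% + 17% = 23.12%.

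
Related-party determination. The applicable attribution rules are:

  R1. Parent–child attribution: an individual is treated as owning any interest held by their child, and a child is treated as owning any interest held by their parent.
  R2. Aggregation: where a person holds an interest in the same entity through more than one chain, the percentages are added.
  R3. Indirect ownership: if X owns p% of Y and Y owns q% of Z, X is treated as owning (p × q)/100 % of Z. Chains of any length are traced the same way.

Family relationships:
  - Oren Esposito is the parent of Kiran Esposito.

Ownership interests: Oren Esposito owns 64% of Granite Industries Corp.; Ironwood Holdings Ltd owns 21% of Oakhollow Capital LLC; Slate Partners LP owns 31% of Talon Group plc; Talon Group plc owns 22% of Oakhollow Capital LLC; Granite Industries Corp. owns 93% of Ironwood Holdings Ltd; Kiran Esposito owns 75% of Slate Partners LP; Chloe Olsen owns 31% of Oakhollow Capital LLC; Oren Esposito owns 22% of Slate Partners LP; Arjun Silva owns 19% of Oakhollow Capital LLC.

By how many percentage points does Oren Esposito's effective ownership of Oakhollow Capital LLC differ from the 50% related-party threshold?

30.8854

By parent–child attribution (R1), Oren Esposito is treated as also owning Kiran Esposito's interest in Slate Partners LP, giving 22% + 75% = 97%.
Chain via Granite Industries Corp. → Ironwood Holdings Ltd (R3): 64% × 93% × 21% = 12.4992% of Oakhollow Capital LLC.
Chain via Slate Partners LP → Talon Group plc (R3): 97% × 31% × 22% = 6.6154% of Oakhollow Capital LLC.
Aggregating (R2): 12.4992% + 6.6154% = 19.1146%.
19.1146% falls short of the 50% threshold by 30.8854 percentage points.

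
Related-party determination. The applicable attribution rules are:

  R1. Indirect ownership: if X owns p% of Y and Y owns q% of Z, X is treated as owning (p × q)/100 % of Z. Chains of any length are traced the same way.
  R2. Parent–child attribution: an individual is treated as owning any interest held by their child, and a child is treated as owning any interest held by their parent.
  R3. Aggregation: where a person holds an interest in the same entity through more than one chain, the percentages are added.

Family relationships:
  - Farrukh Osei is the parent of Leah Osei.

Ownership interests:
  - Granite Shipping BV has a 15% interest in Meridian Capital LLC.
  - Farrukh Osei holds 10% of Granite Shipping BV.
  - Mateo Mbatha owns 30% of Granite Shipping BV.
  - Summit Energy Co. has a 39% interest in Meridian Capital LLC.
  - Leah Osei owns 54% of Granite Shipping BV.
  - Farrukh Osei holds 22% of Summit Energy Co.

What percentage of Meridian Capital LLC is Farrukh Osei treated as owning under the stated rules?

18.18%

By parent–child attribution (R2), Farrukh Osei is treated as also owning Leah Osei's interest in Granite Shipping BV, giving 10% + 54% = 64%.
Chain via Granite Shipping BV (R1): 64% × 15% = 9.6% of Meridian Capital LLC.
Chain via Summit Energy Co. (R1): 22% × 39% = 8.58% of Meridian Capital LLC.
Aggregating (R3): 9.6% + 8.58% = 18.18%.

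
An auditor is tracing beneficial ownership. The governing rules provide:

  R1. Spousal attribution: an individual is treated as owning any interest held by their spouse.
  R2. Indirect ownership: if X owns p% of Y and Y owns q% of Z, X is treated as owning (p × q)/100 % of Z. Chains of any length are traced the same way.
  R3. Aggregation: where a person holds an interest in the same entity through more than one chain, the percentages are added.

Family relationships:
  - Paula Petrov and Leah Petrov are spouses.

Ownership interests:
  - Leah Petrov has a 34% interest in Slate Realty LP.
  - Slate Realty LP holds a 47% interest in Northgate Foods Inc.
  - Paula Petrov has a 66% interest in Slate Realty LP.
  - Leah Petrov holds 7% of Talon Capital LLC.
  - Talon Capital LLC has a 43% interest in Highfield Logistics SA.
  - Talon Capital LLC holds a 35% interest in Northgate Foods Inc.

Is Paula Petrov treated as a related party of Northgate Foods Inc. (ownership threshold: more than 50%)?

By spousal attribution (R1), Paula Petrov is treated as also owning Leah Petrov's interest in Slate Realty LP, giving 66% + 34% = 100%.
By spousal attribution (R1), Paula Petrov is treated as owning Leah Petrov's 7% interest in Talon Capital LLC.
Chain via Slate Realty LP (R2): 100% × 47% = 47% of Northgate Foods Inc.
Chain via Talon Capital LLC (R2): 7% × 35% = 2.45% of Northgate Foods Inc.
Aggregating (R3): 47% + 2.45% = 49.45%.
49.45% does not exceed the 50% threshold, so Paula is not a related party to Northgate Foods Inc.

No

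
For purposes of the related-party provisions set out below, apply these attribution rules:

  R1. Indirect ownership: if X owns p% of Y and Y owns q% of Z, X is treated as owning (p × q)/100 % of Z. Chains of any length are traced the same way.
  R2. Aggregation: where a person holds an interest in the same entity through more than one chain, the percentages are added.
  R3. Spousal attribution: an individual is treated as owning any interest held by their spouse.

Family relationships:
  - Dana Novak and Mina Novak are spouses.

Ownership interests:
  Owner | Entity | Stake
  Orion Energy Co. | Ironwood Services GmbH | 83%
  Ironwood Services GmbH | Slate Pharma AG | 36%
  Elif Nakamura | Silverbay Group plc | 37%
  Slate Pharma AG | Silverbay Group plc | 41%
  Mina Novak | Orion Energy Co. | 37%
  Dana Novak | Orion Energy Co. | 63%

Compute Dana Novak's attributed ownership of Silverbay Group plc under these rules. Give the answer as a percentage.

By spousal attribution (R3), Dana Novak is treated as also owning Mina Novak's interest in Orion Energy Co, giving 63% + 37% = 100%.
Chain via Orion Energy Co. → Ironwood Services GmbH → Slate Pharma AG (R1): 100% × 83% × 36% × 41% = 12.2508% of Silverbay Group plc.

12.2508%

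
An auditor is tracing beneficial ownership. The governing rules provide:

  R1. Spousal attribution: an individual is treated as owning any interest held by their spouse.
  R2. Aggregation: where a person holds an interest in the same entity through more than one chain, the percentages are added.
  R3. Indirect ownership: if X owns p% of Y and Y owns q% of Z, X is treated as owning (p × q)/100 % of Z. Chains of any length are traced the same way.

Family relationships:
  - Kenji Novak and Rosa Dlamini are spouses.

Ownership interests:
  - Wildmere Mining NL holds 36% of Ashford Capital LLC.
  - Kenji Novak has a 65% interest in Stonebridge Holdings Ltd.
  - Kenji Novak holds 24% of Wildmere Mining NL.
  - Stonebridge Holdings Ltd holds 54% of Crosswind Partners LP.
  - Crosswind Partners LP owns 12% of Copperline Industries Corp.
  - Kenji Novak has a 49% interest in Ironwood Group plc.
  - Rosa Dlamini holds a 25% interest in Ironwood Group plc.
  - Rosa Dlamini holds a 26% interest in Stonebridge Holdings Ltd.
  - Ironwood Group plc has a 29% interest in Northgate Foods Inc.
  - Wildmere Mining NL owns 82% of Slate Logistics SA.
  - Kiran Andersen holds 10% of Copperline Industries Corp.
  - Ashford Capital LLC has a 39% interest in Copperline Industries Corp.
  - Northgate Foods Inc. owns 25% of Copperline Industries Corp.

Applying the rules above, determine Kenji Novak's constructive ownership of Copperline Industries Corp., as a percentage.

By spousal attribution (R1), Kenji Novak is treated as also owning Rosa Dlamini's interest in Ironwood Group plc, giving 49% + 25% = 74%.
By spousal attribution (R1), Kenji Novak is treated as also owning Rosa Dlamini's interest in Stonebridge Holdings Ltd, giving 65% + 26% = 91%.
Chain via Ironwood Group plc → Northgate Foods Inc. (R3): 74% × 29% × 25% = 5.365% of Copperline Industries Corp.
Chain via Stonebridge Holdings Ltd → Crosswind Partners LP (R3): 91% × 54% × 12% = 5.8968% of Copperline Industries Corp.
Chain via Wildmere Mining NL → Ashford Capital LLC (R3): 24% × 36% × 39% = 3.3696% of Copperline Industries Corp.
Aggregating (R2): 5.365% + 5.8968% + 3.3696% = 14.6314%.

14.6314%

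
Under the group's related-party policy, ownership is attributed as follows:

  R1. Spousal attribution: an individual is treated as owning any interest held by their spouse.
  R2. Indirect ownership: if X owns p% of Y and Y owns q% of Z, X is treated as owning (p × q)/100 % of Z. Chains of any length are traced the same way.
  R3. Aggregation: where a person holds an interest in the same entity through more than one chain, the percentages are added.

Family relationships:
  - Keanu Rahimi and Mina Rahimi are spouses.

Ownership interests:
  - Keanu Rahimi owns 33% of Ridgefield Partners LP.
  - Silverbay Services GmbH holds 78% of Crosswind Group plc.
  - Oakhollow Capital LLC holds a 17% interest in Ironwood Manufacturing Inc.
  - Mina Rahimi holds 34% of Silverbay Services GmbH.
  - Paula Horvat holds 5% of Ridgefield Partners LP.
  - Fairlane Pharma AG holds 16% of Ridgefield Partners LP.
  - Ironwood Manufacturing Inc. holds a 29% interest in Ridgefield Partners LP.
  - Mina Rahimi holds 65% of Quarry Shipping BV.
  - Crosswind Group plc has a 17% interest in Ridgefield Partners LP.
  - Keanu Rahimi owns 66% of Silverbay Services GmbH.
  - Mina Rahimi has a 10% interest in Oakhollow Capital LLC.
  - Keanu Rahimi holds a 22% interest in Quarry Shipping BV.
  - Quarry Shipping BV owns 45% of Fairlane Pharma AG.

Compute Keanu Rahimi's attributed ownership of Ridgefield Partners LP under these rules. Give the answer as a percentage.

53.017%

By spousal attribution (R1), Keanu Rahimi is treated as also owning Mina Rahimi's interest in Silverbay Services GmbH, giving 66% + 34% = 100%.
By spousal attribution (R1), Keanu Rahimi is treated as also owning Mina Rahimi's interest in Quarry Shipping BV, giving 22% + 65% = 87%.
By spousal attribution (R1), Keanu Rahimi is treated as owning Mina Rahimi's 10% interest in Oakhollow Capital LLC.
Chain via Silverbay Services GmbH → Crosswind Group plc (R2): 100% × 78% × 17% = 13.26% of Ridgefield Partners LP.
Chain via Quarry Shipping BV → Fairlane Pharma AG (R2): 87% × 45% × 16% = 6.264% of Ridgefield Partners LP.
Direct interest in Ridgefield Partners LP: 33%.
Chain via Oakhollow Capital LLC → Ironwood Manufacturing Inc. (R2): 10% × 17% × 29% = 0.493% of Ridgefield Partners LP.
Aggregating (R3): 13.26% + 6.264% + 33% + 0.493% = 53.017%.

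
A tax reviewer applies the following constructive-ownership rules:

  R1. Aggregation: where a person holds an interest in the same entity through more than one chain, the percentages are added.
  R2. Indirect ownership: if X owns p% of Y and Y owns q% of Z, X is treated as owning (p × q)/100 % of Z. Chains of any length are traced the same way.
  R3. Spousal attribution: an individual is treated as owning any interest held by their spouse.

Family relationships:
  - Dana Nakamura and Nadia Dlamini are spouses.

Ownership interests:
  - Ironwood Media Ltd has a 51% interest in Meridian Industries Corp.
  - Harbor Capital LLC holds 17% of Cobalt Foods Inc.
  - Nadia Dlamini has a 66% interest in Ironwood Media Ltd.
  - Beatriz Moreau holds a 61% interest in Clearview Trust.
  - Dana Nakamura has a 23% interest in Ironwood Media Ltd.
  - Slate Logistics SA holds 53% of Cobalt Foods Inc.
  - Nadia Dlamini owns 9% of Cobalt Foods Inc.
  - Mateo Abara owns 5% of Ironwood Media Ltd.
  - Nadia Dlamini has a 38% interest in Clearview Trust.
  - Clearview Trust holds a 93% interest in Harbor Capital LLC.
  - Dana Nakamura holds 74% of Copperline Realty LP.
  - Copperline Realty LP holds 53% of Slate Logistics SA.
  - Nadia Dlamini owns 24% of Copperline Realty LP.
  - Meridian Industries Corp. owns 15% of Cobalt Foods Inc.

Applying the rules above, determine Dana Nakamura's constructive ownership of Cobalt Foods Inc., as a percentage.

49.3445%

By spousal attribution (R3), Dana Nakamura is treated as also owning Nadia Dlamini's interest in Copperline Realty LP, giving 74% + 24% = 98%.
By spousal attribution (R3), Dana Nakamura is treated as also owning Nadia Dlamini's interest in Ironwood Media Ltd, giving 23% + 66% = 89%.
By spousal attribution (R3), Dana Nakamura is treated as owning Nadia Dlamini's 38% interest in Clearview Trust.
By spousal attribution (R3), Dana Nakamura is treated as owning Nadia Dlamini's 9% interest in Cobalt Foods Inc.
Chain via Copperline Realty LP → Slate Logistics SA (R2): 98% × 53% × 53% = 27.5282% of Cobalt Foods Inc.
Chain via Ironwood Media Ltd → Meridian Industries Corp. (R2): 89% × 51% × 15% = 6.8085% of Cobalt Foods Inc.
Chain via Clearview Trust → Harbor Capital LLC (R2): 38% × 93% × 17% = 6.0078% of Cobalt Foods Inc.
Direct interest in Cobalt Foods Inc: 9%.
Aggregating (R1): 27.5282% + 6.8085% + 6.0078% + 9% = 49.3445%.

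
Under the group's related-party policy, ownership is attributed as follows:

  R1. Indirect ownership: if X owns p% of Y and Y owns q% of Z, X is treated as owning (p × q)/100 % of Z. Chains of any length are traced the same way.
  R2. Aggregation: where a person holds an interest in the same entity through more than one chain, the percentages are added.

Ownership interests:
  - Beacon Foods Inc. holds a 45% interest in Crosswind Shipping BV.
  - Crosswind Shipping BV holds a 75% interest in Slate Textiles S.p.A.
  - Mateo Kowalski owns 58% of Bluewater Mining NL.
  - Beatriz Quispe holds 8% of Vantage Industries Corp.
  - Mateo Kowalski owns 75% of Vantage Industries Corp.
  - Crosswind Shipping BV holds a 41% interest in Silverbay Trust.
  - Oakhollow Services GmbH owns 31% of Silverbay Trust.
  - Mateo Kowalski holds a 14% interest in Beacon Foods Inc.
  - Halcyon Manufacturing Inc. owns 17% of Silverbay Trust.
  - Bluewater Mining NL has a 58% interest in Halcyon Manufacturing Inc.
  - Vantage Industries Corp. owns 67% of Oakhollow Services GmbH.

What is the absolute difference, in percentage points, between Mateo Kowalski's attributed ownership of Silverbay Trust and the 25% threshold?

Chain via Beacon Foods Inc. → Crosswind Shipping BV (R1): 14% × 45% × 41% = 2.583% of Silverbay Trust.
Chain via Bluewater Mining NL → Halcyon Manufacturing Inc. (R1): 58% × 58% × 17% = 5.7188% of Silverbay Trust.
Chain via Vantage Industries Corp. → Oakhollow Services GmbH (R1): 75% × 67% × 31% = 15.5775% of Silverbay Trust.
Aggregating (R2): 2.583% + 5.7188% + 15.5775% = 23.8793%.
23.8793% falls short of the 25% threshold by 1.1207 percentage points.

1.1207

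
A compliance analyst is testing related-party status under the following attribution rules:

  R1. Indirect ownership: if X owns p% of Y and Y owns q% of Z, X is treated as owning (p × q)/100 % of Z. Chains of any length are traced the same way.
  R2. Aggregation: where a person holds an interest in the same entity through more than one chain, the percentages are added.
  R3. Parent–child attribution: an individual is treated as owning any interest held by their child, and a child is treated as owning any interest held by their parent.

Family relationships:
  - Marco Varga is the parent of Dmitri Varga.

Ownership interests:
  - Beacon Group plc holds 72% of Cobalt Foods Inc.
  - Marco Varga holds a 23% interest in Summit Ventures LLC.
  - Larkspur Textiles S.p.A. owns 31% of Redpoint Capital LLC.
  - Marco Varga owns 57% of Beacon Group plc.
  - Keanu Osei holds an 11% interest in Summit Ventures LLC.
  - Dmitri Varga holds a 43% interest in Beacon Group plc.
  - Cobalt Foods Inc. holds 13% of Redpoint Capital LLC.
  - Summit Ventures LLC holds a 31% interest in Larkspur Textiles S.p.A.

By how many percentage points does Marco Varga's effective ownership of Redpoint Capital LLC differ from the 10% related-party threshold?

By parent–child attribution (R3), Marco Varga is treated as also owning Dmitri Varga's interest in Beacon Group plc, giving 57% + 43% = 100%.
Chain via Beacon Group plc → Cobalt Foods Inc. (R1): 100% × 72% × 13% = 9.36% of Redpoint Capital LLC.
Chain via Summit Ventures LLC → Larkspur Textiles S.p.A. (R1): 23% × 31% × 31% = 2.2103% of Redpoint Capital LLC.
Aggregating (R2): 9.36% + 2.2103% = 11.5703%.
11.5703% exceeds the 10% threshold by 1.5703 percentage points.

1.5703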